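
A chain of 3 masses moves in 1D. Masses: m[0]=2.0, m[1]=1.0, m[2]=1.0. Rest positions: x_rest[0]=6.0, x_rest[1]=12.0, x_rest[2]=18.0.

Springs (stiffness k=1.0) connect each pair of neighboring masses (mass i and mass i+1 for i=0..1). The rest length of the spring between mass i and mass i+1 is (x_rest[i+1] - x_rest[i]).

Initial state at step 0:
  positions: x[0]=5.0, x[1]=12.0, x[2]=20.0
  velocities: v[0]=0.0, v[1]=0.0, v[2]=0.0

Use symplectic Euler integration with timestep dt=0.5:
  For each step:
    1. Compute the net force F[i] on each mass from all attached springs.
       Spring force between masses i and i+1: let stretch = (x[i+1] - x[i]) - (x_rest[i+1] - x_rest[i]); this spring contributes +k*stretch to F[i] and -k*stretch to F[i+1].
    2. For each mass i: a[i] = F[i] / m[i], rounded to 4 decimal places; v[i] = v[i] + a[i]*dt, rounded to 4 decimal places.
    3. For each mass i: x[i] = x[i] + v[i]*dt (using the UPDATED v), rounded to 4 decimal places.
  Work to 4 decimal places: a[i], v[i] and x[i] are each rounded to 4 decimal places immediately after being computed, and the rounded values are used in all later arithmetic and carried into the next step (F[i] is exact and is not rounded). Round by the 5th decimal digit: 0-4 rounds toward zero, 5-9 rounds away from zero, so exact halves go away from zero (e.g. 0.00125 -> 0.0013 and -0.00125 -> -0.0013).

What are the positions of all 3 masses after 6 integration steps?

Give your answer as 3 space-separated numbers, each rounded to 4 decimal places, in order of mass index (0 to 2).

Step 0: x=[5.0000 12.0000 20.0000] v=[0.0000 0.0000 0.0000]
Step 1: x=[5.1250 12.2500 19.5000] v=[0.2500 0.5000 -1.0000]
Step 2: x=[5.3907 12.5313 18.6875] v=[0.5313 0.5625 -1.6250]
Step 3: x=[5.7990 12.5665 17.8360] v=[0.8165 0.0703 -1.7031]
Step 4: x=[6.3032 12.2272 17.1671] v=[1.0084 -0.6787 -1.3379]
Step 5: x=[6.7979 11.6418 16.7632] v=[0.9894 -1.1708 -0.8079]
Step 6: x=[7.1481 11.1258 16.5789] v=[0.7004 -1.0321 -0.3686]

Answer: 7.1481 11.1258 16.5789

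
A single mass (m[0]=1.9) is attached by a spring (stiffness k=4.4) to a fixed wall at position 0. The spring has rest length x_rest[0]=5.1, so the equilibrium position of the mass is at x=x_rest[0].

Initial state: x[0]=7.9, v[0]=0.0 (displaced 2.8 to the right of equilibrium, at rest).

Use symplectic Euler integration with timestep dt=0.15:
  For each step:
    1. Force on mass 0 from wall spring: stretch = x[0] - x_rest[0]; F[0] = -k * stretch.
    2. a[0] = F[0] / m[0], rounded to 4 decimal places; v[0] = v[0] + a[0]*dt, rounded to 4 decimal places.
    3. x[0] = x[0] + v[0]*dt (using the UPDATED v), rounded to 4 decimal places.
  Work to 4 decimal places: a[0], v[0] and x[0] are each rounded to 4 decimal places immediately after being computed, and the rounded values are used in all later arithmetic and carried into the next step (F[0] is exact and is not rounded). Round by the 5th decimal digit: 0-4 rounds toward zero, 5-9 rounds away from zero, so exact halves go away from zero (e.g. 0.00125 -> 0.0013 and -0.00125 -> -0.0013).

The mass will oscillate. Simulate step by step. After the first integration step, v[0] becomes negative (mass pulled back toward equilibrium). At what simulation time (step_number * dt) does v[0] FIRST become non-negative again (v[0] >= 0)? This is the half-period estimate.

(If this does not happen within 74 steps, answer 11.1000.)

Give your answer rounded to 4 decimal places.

Answer: 2.1000

Derivation:
Step 0: x=[7.9000] v=[0.0000]
Step 1: x=[7.7541] v=[-0.9726]
Step 2: x=[7.4699] v=[-1.8945]
Step 3: x=[7.0622] v=[-2.7177]
Step 4: x=[6.5523] v=[-3.3993]
Step 5: x=[5.9667] v=[-3.9038]
Step 6: x=[5.3360] v=[-4.2049]
Step 7: x=[4.6930] v=[-4.2869]
Step 8: x=[4.0712] v=[-4.1455]
Step 9: x=[3.5030] v=[-3.7881]
Step 10: x=[3.0180] v=[-3.2334]
Step 11: x=[2.6415] v=[-2.5102]
Step 12: x=[2.3931] v=[-1.6562]
Step 13: x=[2.2857] v=[-0.7159]
Step 14: x=[2.3250] v=[0.2617]
First v>=0 after going negative at step 14, time=2.1000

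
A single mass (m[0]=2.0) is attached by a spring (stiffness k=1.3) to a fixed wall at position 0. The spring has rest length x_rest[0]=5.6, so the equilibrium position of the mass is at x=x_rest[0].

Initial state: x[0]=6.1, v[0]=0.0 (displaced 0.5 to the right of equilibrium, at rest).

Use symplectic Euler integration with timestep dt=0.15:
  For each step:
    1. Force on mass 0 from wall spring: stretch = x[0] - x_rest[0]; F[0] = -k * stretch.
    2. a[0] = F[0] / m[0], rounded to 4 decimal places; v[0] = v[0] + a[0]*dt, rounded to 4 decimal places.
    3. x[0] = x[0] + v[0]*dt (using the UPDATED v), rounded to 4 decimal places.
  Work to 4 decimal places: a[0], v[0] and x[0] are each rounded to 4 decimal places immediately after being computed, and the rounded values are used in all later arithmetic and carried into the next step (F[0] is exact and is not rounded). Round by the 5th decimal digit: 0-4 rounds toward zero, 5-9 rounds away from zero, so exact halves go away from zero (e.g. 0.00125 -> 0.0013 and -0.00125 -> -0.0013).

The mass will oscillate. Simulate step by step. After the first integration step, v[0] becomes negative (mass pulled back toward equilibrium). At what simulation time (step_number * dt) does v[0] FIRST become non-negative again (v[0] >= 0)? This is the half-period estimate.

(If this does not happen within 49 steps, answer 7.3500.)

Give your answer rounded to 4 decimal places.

Answer: 3.9000

Derivation:
Step 0: x=[6.1000] v=[0.0000]
Step 1: x=[6.0927] v=[-0.0488]
Step 2: x=[6.0782] v=[-0.0968]
Step 3: x=[6.0567] v=[-0.1434]
Step 4: x=[6.0285] v=[-0.1879]
Step 5: x=[5.9940] v=[-0.2297]
Step 6: x=[5.9538] v=[-0.2681]
Step 7: x=[5.9084] v=[-0.3026]
Step 8: x=[5.8585] v=[-0.3327]
Step 9: x=[5.8048] v=[-0.3579]
Step 10: x=[5.7481] v=[-0.3779]
Step 11: x=[5.6893] v=[-0.3923]
Step 12: x=[5.6292] v=[-0.4010]
Step 13: x=[5.5686] v=[-0.4039]
Step 14: x=[5.5085] v=[-0.4008]
Step 15: x=[5.4497] v=[-0.3919]
Step 16: x=[5.3931] v=[-0.3772]
Step 17: x=[5.3396] v=[-0.3570]
Step 18: x=[5.2899] v=[-0.3316]
Step 19: x=[5.2447] v=[-0.3014]
Step 20: x=[5.2047] v=[-0.2668]
Step 21: x=[5.1705] v=[-0.2283]
Step 22: x=[5.1425] v=[-0.1864]
Step 23: x=[5.1212] v=[-0.1418]
Step 24: x=[5.1069] v=[-0.0951]
Step 25: x=[5.0999] v=[-0.0470]
Step 26: x=[5.1002] v=[0.0018]
First v>=0 after going negative at step 26, time=3.9000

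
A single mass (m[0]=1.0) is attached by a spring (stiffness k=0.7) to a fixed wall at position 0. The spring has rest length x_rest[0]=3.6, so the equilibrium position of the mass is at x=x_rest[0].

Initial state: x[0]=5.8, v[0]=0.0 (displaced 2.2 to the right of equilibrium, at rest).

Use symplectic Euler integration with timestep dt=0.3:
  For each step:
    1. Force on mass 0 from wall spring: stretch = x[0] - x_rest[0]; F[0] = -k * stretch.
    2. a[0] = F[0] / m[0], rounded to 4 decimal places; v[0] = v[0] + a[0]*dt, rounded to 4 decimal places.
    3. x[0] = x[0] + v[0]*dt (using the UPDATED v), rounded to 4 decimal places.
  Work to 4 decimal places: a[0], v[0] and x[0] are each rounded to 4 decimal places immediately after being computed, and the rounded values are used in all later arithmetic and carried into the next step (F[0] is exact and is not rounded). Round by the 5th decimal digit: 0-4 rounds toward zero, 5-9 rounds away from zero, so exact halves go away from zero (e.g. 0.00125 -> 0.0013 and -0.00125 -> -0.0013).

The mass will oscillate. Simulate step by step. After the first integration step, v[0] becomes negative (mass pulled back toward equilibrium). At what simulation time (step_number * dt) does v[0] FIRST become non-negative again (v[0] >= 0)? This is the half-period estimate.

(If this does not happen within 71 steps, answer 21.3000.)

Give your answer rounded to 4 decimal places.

Answer: 3.9000

Derivation:
Step 0: x=[5.8000] v=[0.0000]
Step 1: x=[5.6614] v=[-0.4620]
Step 2: x=[5.3929] v=[-0.8949]
Step 3: x=[5.0115] v=[-1.2714]
Step 4: x=[4.5412] v=[-1.5678]
Step 5: x=[4.0116] v=[-1.7654]
Step 6: x=[3.4561] v=[-1.8518]
Step 7: x=[2.9096] v=[-1.8216]
Step 8: x=[2.4066] v=[-1.6766]
Step 9: x=[1.9788] v=[-1.4260]
Step 10: x=[1.6531] v=[-1.0856]
Step 11: x=[1.4501] v=[-0.6768]
Step 12: x=[1.3825] v=[-0.2253]
Step 13: x=[1.4546] v=[0.2404]
First v>=0 after going negative at step 13, time=3.9000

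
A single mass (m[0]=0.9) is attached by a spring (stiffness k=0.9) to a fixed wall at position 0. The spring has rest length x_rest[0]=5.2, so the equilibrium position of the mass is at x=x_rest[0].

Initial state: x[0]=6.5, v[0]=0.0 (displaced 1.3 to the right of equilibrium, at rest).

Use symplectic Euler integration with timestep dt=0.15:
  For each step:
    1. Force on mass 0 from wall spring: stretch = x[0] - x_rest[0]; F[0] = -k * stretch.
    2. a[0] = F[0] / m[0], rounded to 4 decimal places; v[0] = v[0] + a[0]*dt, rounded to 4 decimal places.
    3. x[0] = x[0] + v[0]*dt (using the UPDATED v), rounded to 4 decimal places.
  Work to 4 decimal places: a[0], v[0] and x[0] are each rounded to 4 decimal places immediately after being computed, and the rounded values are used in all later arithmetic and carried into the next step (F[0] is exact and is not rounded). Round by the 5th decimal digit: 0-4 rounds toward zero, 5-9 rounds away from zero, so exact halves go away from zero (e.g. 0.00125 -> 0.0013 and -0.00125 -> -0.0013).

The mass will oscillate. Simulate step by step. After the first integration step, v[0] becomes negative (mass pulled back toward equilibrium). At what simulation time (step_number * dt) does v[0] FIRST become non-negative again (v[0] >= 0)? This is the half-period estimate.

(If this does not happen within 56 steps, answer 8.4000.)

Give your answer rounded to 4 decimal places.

Answer: 3.1500

Derivation:
Step 0: x=[6.5000] v=[0.0000]
Step 1: x=[6.4708] v=[-0.1950]
Step 2: x=[6.4130] v=[-0.3856]
Step 3: x=[6.3279] v=[-0.5676]
Step 4: x=[6.2174] v=[-0.7368]
Step 5: x=[6.0840] v=[-0.8894]
Step 6: x=[5.9307] v=[-1.0220]
Step 7: x=[5.7610] v=[-1.1316]
Step 8: x=[5.5786] v=[-1.2158]
Step 9: x=[5.3877] v=[-1.2726]
Step 10: x=[5.1926] v=[-1.3008]
Step 11: x=[4.9976] v=[-1.2997]
Step 12: x=[4.8072] v=[-1.2693]
Step 13: x=[4.6256] v=[-1.2104]
Step 14: x=[4.4570] v=[-1.1242]
Step 15: x=[4.3051] v=[-1.0128]
Step 16: x=[4.1733] v=[-0.8786]
Step 17: x=[4.0646] v=[-0.7246]
Step 18: x=[3.9815] v=[-0.5543]
Step 19: x=[3.9258] v=[-0.3715]
Step 20: x=[3.8987] v=[-0.1804]
Step 21: x=[3.9009] v=[0.0148]
First v>=0 after going negative at step 21, time=3.1500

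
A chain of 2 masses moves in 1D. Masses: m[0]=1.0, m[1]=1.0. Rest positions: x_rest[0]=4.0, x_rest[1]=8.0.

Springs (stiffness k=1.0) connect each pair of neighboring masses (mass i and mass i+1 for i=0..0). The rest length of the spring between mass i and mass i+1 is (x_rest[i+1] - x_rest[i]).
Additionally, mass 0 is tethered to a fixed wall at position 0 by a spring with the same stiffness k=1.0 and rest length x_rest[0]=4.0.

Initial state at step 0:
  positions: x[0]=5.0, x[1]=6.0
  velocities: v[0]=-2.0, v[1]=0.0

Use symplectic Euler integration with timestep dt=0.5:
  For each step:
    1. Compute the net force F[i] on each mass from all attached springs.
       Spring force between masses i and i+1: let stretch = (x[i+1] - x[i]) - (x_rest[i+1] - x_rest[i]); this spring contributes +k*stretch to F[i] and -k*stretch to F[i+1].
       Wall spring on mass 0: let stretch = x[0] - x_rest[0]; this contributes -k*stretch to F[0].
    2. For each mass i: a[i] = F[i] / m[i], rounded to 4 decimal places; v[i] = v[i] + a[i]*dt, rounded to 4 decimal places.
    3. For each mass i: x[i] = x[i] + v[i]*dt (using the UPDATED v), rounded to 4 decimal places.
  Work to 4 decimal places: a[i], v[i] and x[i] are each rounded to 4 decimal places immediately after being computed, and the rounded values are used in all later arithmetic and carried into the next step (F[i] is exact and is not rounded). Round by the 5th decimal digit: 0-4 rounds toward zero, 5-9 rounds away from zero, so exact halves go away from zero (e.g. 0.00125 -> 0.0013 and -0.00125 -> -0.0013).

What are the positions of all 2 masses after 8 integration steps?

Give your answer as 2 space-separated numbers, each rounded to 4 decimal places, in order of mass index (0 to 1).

Step 0: x=[5.0000 6.0000] v=[-2.0000 0.0000]
Step 1: x=[3.0000 6.7500] v=[-4.0000 1.5000]
Step 2: x=[1.1875 7.5625] v=[-3.6250 1.6250]
Step 3: x=[0.6719 7.7813] v=[-1.0313 0.4375]
Step 4: x=[1.7657 7.2227] v=[2.1875 -1.1172]
Step 5: x=[3.7823 6.2999] v=[4.0332 -1.8457]
Step 6: x=[5.4828 5.7477] v=[3.4009 -1.1045]
Step 7: x=[5.8788 6.1293] v=[0.7920 0.7631]
Step 8: x=[4.8677 7.4483] v=[-2.0222 2.6379]

Answer: 4.8677 7.4483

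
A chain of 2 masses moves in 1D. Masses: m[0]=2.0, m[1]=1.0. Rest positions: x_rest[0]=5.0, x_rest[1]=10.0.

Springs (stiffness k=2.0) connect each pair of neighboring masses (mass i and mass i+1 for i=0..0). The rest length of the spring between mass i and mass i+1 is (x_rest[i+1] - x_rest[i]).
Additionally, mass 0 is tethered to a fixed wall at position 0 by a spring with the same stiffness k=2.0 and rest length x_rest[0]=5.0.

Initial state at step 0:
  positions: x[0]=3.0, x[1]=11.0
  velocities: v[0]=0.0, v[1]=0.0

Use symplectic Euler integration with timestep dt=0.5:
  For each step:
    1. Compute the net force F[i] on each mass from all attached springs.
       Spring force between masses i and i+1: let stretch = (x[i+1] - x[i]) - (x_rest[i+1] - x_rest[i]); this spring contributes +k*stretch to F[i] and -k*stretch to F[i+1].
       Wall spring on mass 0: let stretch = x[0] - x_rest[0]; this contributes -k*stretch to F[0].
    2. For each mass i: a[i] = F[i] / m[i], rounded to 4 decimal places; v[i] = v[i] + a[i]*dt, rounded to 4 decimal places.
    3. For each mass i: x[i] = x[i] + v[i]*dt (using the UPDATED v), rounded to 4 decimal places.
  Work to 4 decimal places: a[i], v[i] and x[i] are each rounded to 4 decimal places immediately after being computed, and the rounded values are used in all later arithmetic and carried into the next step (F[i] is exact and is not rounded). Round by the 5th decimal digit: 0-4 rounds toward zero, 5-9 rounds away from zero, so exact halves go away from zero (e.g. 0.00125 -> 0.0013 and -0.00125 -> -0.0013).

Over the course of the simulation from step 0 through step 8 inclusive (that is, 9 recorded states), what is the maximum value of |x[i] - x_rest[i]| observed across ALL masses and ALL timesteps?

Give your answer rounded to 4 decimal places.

Step 0: x=[3.0000 11.0000] v=[0.0000 0.0000]
Step 1: x=[4.2500 9.5000] v=[2.5000 -3.0000]
Step 2: x=[5.7500 7.8750] v=[3.0000 -3.2500]
Step 3: x=[6.3438 7.6875] v=[1.1875 -0.3750]
Step 4: x=[5.6875 9.3282] v=[-1.3126 3.2813]
Step 5: x=[4.5195 11.6485] v=[-2.3360 4.6406]
Step 6: x=[4.0039 12.9043] v=[-1.0313 2.5116]
Step 7: x=[4.7124 12.2099] v=[1.4170 -1.3888]
Step 8: x=[6.1172 10.2668] v=[2.8096 -3.8863]
Max displacement = 2.9043

Answer: 2.9043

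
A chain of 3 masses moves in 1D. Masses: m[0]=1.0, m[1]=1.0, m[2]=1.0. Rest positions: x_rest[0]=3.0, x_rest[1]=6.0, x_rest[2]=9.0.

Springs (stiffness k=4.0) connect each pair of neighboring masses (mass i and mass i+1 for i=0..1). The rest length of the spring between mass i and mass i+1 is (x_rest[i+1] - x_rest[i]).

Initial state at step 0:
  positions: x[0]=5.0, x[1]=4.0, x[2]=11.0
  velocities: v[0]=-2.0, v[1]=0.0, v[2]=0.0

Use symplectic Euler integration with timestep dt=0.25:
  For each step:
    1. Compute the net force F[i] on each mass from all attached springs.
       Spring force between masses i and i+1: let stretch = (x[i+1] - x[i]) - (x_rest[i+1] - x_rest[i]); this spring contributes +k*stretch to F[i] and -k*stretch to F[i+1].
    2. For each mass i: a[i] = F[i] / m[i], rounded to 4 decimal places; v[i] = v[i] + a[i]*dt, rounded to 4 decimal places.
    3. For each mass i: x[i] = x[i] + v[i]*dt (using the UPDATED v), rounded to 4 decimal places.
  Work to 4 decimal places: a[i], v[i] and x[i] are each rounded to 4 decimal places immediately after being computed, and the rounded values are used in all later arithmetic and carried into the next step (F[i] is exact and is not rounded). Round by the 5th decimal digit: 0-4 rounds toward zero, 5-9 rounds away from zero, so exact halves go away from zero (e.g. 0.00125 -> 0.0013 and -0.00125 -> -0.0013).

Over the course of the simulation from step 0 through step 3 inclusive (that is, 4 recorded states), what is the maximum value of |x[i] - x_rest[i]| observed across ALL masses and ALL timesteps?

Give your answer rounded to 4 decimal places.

Answer: 3.2188

Derivation:
Step 0: x=[5.0000 4.0000 11.0000] v=[-2.0000 0.0000 0.0000]
Step 1: x=[3.5000 6.0000 10.0000] v=[-6.0000 8.0000 -4.0000]
Step 2: x=[1.8750 8.3750 8.7500] v=[-6.5000 9.5000 -5.0000]
Step 3: x=[1.1250 9.2188 8.1563] v=[-3.0000 3.3750 -2.3750]
Max displacement = 3.2188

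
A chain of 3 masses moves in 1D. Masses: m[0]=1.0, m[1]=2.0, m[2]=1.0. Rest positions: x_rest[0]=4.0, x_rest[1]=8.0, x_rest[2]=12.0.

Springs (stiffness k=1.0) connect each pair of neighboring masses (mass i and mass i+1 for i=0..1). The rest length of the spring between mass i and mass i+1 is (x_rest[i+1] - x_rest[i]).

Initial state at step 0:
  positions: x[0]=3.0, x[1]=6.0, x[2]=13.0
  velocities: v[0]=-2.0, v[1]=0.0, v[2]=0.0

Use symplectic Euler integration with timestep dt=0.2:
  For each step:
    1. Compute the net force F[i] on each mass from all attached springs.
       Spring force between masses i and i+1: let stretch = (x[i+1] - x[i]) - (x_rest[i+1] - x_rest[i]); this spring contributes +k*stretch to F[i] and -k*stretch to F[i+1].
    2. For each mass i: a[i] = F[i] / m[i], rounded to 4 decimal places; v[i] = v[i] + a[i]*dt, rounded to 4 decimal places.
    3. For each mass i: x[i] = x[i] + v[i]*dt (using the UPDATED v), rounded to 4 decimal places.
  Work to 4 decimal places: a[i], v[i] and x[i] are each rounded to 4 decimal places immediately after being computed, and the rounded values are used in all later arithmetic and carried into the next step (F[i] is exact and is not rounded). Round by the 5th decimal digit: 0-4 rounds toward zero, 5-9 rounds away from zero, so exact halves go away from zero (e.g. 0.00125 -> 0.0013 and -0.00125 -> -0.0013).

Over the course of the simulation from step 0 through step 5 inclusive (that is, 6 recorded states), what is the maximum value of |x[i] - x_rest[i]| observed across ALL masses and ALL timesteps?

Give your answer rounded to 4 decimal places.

Answer: 3.1439

Derivation:
Step 0: x=[3.0000 6.0000 13.0000] v=[-2.0000 0.0000 0.0000]
Step 1: x=[2.5600 6.0800 12.8800] v=[-2.2000 0.4000 -0.6000]
Step 2: x=[2.1008 6.2256 12.6480] v=[-2.2960 0.7280 -1.1600]
Step 3: x=[1.6466 6.4172 12.3191] v=[-2.2710 0.9578 -1.6445]
Step 4: x=[1.2232 6.6314 11.9141] v=[-2.1169 1.0709 -2.0249]
Step 5: x=[0.8561 6.8431 11.4578] v=[-1.8353 1.0583 -2.2814]
Max displacement = 3.1439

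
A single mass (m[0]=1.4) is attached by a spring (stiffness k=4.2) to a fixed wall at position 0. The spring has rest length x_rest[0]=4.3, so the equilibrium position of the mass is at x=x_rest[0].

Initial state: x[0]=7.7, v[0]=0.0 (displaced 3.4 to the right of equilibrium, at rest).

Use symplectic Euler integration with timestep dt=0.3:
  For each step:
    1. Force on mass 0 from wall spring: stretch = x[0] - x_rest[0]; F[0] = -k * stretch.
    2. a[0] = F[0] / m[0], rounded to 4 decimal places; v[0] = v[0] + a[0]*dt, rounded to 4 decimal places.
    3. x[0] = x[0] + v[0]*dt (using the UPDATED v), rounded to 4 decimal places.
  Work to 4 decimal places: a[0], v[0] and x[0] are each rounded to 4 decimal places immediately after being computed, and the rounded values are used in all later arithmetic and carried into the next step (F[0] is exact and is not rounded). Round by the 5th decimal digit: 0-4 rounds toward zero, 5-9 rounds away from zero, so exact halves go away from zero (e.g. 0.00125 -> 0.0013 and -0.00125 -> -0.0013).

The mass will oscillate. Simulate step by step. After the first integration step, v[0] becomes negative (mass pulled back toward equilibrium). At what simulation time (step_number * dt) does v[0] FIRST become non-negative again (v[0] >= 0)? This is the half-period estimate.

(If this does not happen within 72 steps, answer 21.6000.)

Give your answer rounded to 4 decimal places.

Answer: 1.8000

Derivation:
Step 0: x=[7.7000] v=[0.0000]
Step 1: x=[6.7820] v=[-3.0600]
Step 2: x=[5.1939] v=[-5.2938]
Step 3: x=[3.3644] v=[-6.0983]
Step 4: x=[1.7875] v=[-5.2563]
Step 5: x=[0.8890] v=[-2.9951]
Step 6: x=[0.9114] v=[0.0748]
First v>=0 after going negative at step 6, time=1.8000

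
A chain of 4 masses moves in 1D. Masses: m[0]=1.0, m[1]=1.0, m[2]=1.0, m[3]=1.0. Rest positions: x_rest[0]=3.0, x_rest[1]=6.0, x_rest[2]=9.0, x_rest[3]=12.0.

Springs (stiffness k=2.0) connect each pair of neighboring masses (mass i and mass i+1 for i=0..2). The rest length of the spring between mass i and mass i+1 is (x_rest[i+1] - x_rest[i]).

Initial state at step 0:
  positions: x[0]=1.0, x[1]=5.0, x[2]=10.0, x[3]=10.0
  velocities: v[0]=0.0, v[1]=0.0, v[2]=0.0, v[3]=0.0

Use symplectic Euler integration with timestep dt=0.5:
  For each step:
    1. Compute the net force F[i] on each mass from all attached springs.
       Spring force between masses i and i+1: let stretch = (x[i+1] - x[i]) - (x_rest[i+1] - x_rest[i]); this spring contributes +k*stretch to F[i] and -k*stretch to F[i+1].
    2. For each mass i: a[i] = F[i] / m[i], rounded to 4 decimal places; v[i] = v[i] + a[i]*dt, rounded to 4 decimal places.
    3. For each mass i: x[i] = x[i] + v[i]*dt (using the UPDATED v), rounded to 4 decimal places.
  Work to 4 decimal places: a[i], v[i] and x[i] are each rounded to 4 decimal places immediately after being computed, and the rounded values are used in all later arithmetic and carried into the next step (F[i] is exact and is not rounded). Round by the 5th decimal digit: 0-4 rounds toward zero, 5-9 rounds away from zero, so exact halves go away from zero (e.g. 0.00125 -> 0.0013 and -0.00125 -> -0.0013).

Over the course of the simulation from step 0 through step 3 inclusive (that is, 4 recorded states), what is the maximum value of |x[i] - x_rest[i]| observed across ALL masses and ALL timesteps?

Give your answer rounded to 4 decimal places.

Step 0: x=[1.0000 5.0000 10.0000 10.0000] v=[0.0000 0.0000 0.0000 0.0000]
Step 1: x=[1.5000 5.5000 7.5000 11.5000] v=[1.0000 1.0000 -5.0000 3.0000]
Step 2: x=[2.5000 5.0000 6.0000 12.5000] v=[2.0000 -1.0000 -3.0000 2.0000]
Step 3: x=[3.2500 3.7500 7.2500 11.7500] v=[1.5000 -2.5000 2.5000 -1.5000]
Max displacement = 3.0000

Answer: 3.0000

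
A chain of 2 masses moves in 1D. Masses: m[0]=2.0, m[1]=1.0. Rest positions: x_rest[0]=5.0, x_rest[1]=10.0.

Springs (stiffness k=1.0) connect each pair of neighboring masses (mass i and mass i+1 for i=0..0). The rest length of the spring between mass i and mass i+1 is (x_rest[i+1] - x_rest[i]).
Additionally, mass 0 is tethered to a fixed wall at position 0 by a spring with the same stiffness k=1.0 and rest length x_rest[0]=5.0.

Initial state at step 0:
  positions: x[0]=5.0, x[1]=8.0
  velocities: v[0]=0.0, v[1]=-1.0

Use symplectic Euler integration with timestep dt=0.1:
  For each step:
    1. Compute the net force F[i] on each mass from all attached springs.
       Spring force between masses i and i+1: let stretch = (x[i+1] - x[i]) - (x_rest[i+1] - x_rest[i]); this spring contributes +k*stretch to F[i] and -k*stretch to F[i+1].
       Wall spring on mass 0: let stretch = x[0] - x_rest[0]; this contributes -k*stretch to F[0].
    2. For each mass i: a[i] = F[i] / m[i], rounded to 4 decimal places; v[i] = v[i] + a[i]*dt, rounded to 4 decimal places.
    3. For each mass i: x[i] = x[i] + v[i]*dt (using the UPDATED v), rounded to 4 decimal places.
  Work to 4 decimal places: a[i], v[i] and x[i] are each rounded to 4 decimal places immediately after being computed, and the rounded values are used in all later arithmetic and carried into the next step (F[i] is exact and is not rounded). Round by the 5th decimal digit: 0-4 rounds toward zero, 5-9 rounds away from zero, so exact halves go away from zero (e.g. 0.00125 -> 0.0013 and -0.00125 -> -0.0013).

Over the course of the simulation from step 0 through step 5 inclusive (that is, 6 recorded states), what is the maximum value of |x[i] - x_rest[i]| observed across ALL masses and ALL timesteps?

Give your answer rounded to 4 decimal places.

Step 0: x=[5.0000 8.0000] v=[0.0000 -1.0000]
Step 1: x=[4.9900 7.9200] v=[-0.1000 -0.8000]
Step 2: x=[4.9697 7.8607] v=[-0.2030 -0.5930]
Step 3: x=[4.9390 7.8225] v=[-0.3069 -0.3821]
Step 4: x=[4.8980 7.8055] v=[-0.4097 -0.1705]
Step 5: x=[4.8471 7.8094] v=[-0.5092 0.0388]
Max displacement = 2.1945

Answer: 2.1945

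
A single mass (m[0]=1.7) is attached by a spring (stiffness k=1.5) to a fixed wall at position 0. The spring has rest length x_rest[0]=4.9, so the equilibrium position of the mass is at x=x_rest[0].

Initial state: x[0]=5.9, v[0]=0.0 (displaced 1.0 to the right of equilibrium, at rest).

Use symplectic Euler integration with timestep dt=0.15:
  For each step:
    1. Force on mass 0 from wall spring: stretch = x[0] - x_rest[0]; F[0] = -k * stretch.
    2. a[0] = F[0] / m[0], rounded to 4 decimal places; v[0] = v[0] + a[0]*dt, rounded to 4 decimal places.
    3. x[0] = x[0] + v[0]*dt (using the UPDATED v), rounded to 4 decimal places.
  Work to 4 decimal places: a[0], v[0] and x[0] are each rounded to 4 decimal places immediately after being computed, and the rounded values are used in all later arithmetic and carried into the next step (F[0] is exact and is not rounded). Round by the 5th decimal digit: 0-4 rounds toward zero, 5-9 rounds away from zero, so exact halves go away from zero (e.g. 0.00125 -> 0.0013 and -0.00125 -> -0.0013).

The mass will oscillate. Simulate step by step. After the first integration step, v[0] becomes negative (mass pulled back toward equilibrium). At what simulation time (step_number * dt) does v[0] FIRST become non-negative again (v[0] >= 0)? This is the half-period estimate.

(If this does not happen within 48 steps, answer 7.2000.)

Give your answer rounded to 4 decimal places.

Step 0: x=[5.9000] v=[0.0000]
Step 1: x=[5.8801] v=[-0.1324]
Step 2: x=[5.8408] v=[-0.2621]
Step 3: x=[5.7828] v=[-0.3866]
Step 4: x=[5.7073] v=[-0.5034]
Step 5: x=[5.6158] v=[-0.6102]
Step 6: x=[5.5101] v=[-0.7049]
Step 7: x=[5.3923] v=[-0.7856]
Step 8: x=[5.2647] v=[-0.8508]
Step 9: x=[5.1298] v=[-0.8991]
Step 10: x=[4.9904] v=[-0.9295]
Step 11: x=[4.8492] v=[-0.9415]
Step 12: x=[4.7090] v=[-0.9348]
Step 13: x=[4.5726] v=[-0.9095]
Step 14: x=[4.4427] v=[-0.8662]
Step 15: x=[4.3218] v=[-0.8057]
Step 16: x=[4.2124] v=[-0.7292]
Step 17: x=[4.1167] v=[-0.6382]
Step 18: x=[4.0365] v=[-0.5345]
Step 19: x=[3.9735] v=[-0.4202]
Step 20: x=[3.9289] v=[-0.2976]
Step 21: x=[3.9035] v=[-0.1691]
Step 22: x=[3.8979] v=[-0.0372]
Step 23: x=[3.9122] v=[0.0954]
First v>=0 after going negative at step 23, time=3.4500

Answer: 3.4500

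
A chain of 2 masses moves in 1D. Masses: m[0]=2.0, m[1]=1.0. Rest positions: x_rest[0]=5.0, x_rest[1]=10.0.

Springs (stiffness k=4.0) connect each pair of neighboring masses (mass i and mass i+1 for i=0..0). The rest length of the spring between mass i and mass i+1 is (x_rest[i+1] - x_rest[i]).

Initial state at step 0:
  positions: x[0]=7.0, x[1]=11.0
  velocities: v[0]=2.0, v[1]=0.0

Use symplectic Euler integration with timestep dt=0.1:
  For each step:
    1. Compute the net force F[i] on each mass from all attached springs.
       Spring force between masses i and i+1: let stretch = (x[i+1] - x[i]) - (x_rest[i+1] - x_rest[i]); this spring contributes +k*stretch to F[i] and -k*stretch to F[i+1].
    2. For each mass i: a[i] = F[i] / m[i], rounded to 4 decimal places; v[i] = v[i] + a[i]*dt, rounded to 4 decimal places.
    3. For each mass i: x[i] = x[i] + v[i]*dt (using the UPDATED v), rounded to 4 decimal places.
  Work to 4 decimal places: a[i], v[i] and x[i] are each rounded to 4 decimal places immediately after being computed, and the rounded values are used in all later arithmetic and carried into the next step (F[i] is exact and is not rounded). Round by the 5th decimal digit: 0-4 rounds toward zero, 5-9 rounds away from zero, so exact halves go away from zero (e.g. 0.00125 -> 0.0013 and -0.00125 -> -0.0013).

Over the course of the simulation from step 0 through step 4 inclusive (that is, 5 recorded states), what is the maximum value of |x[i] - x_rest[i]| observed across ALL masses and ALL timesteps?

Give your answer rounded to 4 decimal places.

Answer: 2.5790

Derivation:
Step 0: x=[7.0000 11.0000] v=[2.0000 0.0000]
Step 1: x=[7.1800 11.0400] v=[1.8000 0.4000]
Step 2: x=[7.3372 11.1256] v=[1.5720 0.8560]
Step 3: x=[7.4702 11.2597] v=[1.3297 1.3406]
Step 4: x=[7.5790 11.4422] v=[1.0876 1.8248]
Max displacement = 2.5790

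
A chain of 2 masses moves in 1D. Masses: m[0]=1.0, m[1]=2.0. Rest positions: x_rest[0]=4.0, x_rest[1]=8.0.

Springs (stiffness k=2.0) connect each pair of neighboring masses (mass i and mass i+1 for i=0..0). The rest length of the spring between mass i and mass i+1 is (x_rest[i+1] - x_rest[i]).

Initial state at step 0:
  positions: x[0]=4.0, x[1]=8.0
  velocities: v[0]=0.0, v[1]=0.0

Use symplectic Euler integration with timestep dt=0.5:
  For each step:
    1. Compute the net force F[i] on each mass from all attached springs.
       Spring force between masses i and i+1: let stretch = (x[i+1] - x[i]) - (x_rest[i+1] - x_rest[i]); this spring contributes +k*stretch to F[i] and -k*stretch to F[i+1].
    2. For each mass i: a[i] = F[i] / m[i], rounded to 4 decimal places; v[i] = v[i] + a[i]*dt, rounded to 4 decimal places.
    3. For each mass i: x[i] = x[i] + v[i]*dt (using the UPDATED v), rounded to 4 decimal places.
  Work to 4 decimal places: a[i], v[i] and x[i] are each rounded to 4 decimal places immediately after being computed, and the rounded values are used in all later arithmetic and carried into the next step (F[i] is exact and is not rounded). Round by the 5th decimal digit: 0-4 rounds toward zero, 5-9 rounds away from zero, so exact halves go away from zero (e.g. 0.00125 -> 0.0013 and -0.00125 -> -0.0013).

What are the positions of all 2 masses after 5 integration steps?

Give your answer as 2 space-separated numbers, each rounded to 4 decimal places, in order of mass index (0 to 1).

Step 0: x=[4.0000 8.0000] v=[0.0000 0.0000]
Step 1: x=[4.0000 8.0000] v=[0.0000 0.0000]
Step 2: x=[4.0000 8.0000] v=[0.0000 0.0000]
Step 3: x=[4.0000 8.0000] v=[0.0000 0.0000]
Step 4: x=[4.0000 8.0000] v=[0.0000 0.0000]
Step 5: x=[4.0000 8.0000] v=[0.0000 0.0000]

Answer: 4.0000 8.0000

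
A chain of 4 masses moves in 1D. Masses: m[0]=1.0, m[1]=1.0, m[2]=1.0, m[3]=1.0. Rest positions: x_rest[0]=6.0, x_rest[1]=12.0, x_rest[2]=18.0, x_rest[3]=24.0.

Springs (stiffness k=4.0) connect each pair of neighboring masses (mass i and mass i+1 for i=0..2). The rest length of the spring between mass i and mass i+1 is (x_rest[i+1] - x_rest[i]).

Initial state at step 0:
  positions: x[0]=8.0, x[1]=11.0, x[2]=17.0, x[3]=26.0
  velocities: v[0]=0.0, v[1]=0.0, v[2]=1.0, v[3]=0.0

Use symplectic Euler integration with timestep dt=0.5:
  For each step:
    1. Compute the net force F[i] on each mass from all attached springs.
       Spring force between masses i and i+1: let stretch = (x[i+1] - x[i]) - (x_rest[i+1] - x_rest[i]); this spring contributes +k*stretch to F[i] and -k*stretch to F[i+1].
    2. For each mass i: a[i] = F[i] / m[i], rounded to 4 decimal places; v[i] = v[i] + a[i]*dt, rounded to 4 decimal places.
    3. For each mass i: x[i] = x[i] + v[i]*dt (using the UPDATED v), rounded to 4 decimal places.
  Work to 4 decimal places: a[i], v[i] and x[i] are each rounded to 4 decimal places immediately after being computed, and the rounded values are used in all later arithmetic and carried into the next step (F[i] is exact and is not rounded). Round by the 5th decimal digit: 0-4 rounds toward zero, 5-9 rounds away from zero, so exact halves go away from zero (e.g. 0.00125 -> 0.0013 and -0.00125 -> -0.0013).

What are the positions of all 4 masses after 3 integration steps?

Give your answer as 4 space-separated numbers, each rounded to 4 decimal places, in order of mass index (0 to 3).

Step 0: x=[8.0000 11.0000 17.0000 26.0000] v=[0.0000 0.0000 1.0000 0.0000]
Step 1: x=[5.0000 14.0000 20.5000 23.0000] v=[-6.0000 6.0000 7.0000 -6.0000]
Step 2: x=[5.0000 14.5000 20.0000 23.5000] v=[0.0000 1.0000 -1.0000 1.0000]
Step 3: x=[8.5000 11.0000 17.5000 26.5000] v=[7.0000 -7.0000 -5.0000 6.0000]

Answer: 8.5000 11.0000 17.5000 26.5000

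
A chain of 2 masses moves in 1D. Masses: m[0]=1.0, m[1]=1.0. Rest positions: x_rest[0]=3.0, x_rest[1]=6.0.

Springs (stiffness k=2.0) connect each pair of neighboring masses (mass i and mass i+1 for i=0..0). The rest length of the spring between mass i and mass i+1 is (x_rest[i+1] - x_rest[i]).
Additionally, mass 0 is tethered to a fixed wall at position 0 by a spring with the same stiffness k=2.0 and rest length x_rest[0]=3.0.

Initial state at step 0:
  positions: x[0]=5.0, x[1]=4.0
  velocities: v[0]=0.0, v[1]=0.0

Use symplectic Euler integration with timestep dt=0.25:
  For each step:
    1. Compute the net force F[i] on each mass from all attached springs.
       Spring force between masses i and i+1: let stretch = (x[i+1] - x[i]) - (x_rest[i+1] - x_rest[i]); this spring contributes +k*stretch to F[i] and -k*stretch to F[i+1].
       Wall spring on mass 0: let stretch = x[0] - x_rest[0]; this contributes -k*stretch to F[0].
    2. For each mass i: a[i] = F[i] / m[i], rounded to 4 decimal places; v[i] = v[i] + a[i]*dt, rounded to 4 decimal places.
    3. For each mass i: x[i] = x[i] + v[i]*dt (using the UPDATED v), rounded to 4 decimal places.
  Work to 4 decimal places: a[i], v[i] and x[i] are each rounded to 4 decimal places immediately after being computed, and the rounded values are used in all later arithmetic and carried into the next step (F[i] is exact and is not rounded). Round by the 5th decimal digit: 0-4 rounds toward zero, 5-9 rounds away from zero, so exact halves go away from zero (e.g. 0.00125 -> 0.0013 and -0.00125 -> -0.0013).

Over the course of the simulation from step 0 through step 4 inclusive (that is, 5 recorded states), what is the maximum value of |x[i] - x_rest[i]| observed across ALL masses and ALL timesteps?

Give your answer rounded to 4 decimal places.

Step 0: x=[5.0000 4.0000] v=[0.0000 0.0000]
Step 1: x=[4.2500 4.5000] v=[-3.0000 2.0000]
Step 2: x=[3.0000 5.3438] v=[-5.0000 3.3750]
Step 3: x=[1.6680 6.2696] v=[-5.3281 3.7031]
Step 4: x=[0.7027 6.9952] v=[-3.8613 2.9023]
Max displacement = 2.2973

Answer: 2.2973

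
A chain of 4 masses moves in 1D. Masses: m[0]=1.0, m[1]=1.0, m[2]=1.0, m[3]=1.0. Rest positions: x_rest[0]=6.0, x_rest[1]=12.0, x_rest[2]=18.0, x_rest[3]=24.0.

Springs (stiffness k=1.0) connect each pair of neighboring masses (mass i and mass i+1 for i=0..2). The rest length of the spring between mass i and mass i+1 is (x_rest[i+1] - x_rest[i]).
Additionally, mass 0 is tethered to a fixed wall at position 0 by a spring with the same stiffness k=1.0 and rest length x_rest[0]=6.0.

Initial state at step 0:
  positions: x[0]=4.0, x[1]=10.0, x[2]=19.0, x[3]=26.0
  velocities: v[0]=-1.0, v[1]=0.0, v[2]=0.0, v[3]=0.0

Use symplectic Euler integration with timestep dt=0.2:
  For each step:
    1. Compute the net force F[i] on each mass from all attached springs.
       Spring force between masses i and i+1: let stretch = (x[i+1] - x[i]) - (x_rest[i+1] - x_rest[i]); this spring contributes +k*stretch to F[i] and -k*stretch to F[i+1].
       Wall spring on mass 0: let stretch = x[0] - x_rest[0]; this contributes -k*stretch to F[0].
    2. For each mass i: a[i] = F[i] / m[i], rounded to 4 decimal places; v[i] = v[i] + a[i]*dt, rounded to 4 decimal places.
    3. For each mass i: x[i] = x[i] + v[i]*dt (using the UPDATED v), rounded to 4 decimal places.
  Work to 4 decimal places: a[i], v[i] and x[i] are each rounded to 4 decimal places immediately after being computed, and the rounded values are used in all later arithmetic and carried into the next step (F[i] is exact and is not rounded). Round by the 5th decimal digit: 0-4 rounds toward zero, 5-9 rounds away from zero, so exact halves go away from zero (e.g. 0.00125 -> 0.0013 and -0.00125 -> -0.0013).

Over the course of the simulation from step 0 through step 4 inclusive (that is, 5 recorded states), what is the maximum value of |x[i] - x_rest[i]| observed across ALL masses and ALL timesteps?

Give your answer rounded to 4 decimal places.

Step 0: x=[4.0000 10.0000 19.0000 26.0000] v=[-1.0000 0.0000 0.0000 0.0000]
Step 1: x=[3.8800 10.1200 18.9200 25.9600] v=[-0.6000 0.6000 -0.4000 -0.2000]
Step 2: x=[3.8544 10.3424 18.7696 25.8784] v=[-0.1280 1.1120 -0.7520 -0.4080]
Step 3: x=[3.9341 10.6424 18.5665 25.7524] v=[0.3987 1.4998 -1.0157 -0.6298]
Step 4: x=[4.1248 10.9910 18.3338 25.5790] v=[0.9535 1.7430 -1.1633 -0.8670]
Max displacement = 2.1456

Answer: 2.1456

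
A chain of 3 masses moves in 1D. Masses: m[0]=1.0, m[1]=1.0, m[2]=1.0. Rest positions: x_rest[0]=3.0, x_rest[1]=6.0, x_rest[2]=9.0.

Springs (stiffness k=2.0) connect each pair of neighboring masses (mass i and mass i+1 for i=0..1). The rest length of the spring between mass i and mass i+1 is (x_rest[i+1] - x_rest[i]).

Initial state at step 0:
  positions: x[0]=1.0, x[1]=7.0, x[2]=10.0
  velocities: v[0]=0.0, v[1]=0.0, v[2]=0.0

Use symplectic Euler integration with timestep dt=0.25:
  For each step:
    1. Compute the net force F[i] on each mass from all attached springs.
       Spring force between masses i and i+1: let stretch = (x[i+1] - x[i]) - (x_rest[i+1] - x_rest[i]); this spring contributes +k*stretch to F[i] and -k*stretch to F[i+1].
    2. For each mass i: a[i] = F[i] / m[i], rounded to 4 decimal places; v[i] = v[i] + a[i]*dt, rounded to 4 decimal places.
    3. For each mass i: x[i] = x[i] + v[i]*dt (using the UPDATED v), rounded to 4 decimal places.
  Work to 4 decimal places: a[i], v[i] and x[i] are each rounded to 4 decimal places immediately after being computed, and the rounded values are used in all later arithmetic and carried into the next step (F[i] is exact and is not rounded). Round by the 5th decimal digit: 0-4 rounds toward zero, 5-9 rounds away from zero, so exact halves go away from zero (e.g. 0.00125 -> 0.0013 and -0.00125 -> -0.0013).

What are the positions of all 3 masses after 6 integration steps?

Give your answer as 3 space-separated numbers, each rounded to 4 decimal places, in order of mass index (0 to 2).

Step 0: x=[1.0000 7.0000 10.0000] v=[0.0000 0.0000 0.0000]
Step 1: x=[1.3750 6.6250 10.0000] v=[1.5000 -1.5000 0.0000]
Step 2: x=[2.0313 6.0156 9.9531] v=[2.6250 -2.4375 -0.1875]
Step 3: x=[2.8106 5.4004 9.7890] v=[3.1172 -2.4609 -0.6563]
Step 4: x=[3.5386 5.0100 9.4514] v=[2.9121 -1.5615 -1.3506]
Step 5: x=[4.0756 4.9909 8.9336] v=[2.1478 -0.0765 -2.0713]
Step 6: x=[4.3520 5.3502 8.2979] v=[1.1055 1.4372 -2.5427]

Answer: 4.3520 5.3502 8.2979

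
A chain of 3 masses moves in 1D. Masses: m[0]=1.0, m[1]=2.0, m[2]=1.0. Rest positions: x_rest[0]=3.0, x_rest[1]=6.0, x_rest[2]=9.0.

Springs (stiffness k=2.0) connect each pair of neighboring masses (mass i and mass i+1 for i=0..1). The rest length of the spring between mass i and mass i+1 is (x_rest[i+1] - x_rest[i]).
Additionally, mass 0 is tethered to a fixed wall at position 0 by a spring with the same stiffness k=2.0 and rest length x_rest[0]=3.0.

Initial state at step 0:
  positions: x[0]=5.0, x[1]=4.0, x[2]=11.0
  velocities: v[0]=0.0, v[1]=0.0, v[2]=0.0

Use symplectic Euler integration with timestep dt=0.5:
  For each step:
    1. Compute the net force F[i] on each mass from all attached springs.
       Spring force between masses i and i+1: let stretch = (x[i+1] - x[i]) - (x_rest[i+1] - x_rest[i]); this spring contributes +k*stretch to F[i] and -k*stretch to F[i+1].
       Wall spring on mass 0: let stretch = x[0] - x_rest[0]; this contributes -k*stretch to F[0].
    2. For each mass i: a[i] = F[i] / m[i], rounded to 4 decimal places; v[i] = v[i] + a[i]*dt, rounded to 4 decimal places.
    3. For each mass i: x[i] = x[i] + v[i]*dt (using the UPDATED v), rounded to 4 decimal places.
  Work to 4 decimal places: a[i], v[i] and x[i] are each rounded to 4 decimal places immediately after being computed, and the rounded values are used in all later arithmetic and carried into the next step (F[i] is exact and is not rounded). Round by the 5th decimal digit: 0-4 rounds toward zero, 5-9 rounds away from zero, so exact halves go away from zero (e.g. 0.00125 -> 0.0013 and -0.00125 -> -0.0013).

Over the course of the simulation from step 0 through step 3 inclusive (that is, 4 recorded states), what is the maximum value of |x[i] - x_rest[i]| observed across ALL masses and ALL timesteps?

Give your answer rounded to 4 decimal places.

Answer: 3.0000

Derivation:
Step 0: x=[5.0000 4.0000 11.0000] v=[0.0000 0.0000 0.0000]
Step 1: x=[2.0000 6.0000 9.0000] v=[-6.0000 4.0000 -4.0000]
Step 2: x=[0.0000 7.7500 7.0000] v=[-4.0000 3.5000 -4.0000]
Step 3: x=[1.8750 7.3750 6.8750] v=[3.7500 -0.7500 -0.2500]
Max displacement = 3.0000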